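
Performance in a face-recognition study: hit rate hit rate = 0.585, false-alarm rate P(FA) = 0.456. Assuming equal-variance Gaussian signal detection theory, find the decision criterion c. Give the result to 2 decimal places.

z(H) = z(0.585) = 0.215
z(FA) = z(0.456) = -0.111
c = −½·[z(H) + z(FA)] = −0.5 × (0.215 + (-0.111)) = -0.052
c < 0: the observer has a liberal response bias.

c = -0.05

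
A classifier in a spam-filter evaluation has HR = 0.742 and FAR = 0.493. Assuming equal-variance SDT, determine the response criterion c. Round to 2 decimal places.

Φ⁻¹(H) = 0.6495
Φ⁻¹(FA) = -0.0175
c = −½·[z(H) + z(FA)] = −0.5 × (0.6495 + (-0.0175)) = -0.3160
c < 0: the classifier has a liberal response bias.

c = -0.32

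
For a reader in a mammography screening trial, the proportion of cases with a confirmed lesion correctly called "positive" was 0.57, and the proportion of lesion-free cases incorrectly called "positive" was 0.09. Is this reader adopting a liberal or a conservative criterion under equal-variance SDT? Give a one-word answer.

z(H) = 0.176, z(FA) = -1.341
c = −½·(z(H) + z(FA)) = 0.5825
c > 0 → conservative criterion (biased toward responding “no”).

conservative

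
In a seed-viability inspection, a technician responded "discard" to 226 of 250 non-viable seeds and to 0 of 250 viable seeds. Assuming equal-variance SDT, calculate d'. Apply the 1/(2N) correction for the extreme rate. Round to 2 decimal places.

d' = 4.18

The false-alarm rate is 0/250 = 0, so apply the 1/(2N) correction: FA → 1/(2·250) = 0.00200.
z(H) = z(0.90400) = 1.305
z(FA) = z(0.00200) = -2.878
d' = 1.305 − (-2.878) = 4.183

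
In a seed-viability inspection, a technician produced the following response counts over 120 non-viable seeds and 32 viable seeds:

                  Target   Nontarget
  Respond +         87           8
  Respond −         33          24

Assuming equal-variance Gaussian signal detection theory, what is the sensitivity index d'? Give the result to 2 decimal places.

H = 87/120 = 0.7250
FA = 8/32 = 0.2500
Φ⁻¹(0.7250) = 0.598, Φ⁻¹(0.2500) = -0.674
d' = z(H) − z(FA) = 0.598 − (-0.674) = 1.272

d' = 1.27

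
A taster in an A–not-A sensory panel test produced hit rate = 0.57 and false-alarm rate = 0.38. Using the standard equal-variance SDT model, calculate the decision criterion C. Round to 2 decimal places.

Φ⁻¹(H) = 0.176
Φ⁻¹(FA) = -0.305
c = −½·[z(H) + z(FA)] = −0.5 × (0.176 + (-0.305)) = 0.0645

C = 0.06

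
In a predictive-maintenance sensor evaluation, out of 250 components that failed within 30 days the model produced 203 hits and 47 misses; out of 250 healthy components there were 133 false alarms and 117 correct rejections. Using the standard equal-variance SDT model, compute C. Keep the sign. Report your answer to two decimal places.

C = -0.48

H = 203/250 = 0.8120
FA = 133/250 = 0.5320
Φ⁻¹(H) = Φ⁻¹(0.8120) = 0.8853
Φ⁻¹(FA) = Φ⁻¹(0.5320) = 0.0803
c = −½·[z(H) + z(FA)] = −0.5 × (0.8853 + 0.0803) = -0.4828
c < 0: the model has a liberal response bias.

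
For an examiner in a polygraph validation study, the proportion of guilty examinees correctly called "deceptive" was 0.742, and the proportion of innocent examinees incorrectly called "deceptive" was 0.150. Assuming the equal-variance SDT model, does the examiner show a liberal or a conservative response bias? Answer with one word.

z(H) = 0.650, z(FA) = -1.036
c = −½·(z(H) + z(FA)) = 0.193
c > 0 → conservative criterion (biased toward responding “no”).

conservative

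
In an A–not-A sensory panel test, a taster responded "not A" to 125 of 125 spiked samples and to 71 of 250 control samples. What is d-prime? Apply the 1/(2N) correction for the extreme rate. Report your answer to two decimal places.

The hit rate is 125/125 = 1, so apply the 1/(2N) correction: H → 1 − 1/(2·125) = 0.99600.
z(H) = z(0.99600) = 2.652
z(FA) = z(0.28400) = -0.571
d' = 2.652 − (-0.571) = 3.223

d-prime = 3.22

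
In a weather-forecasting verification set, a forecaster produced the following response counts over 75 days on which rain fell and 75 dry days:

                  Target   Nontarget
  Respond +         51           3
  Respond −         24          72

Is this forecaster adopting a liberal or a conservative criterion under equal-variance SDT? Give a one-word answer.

z(H) = 0.468, z(FA) = -1.751
c = −½·(z(H) + z(FA)) = 0.6415
c > 0 → conservative criterion (biased toward responding “no”).

conservative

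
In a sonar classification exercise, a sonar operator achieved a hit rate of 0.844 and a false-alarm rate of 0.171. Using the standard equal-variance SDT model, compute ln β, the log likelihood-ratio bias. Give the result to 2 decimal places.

z(H) = z(0.844) = 1.011
z(FA) = z(0.171) = -0.950
ln β = −½·[z(H)² − z(FA)²] = −0.5 × (1.022 − 0.903) = -0.0595

ln β = -0.06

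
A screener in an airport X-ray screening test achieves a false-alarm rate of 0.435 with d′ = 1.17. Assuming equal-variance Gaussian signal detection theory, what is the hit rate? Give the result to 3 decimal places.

hit rate = 0.843

z(false-alarm rate) = z(0.435) = -0.1637
z(H) = z(FA) + d' = -0.1637 + 1.17 = 1.0063
hit rate = Φ(1.0063) = 0.8429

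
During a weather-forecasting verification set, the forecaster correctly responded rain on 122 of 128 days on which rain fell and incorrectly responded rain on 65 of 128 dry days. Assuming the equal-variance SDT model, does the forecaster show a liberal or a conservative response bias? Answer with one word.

liberal

z(H) = 1.676, z(FA) = 0.020
c = −½·(z(H) + z(FA)) = -0.848
c < 0 → liberal criterion (biased toward responding “yes”).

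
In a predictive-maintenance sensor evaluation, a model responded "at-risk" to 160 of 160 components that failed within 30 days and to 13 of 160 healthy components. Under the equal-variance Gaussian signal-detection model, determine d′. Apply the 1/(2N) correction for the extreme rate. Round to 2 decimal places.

The hit rate is 160/160 = 1, so apply the 1/(2N) correction: H → 1 − 1/(2·160) = 0.99687.
z(H) = z(0.99687) = 2.734
z(FA) = z(0.08125) = -1.397
d' = 2.734 − (-1.397) = 4.131

d′ = 4.13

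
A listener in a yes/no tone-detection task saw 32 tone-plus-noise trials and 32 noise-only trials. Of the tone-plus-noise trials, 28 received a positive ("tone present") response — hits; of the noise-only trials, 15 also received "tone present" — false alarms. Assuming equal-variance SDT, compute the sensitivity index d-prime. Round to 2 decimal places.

d-prime = 1.23

H = 28/32 = 0.8750
FA = 15/32 = 0.4688
z(H) = 1.150
z(FA) = -0.078
d' = z(H) − z(FA) = 1.150 − (-0.078) = 1.228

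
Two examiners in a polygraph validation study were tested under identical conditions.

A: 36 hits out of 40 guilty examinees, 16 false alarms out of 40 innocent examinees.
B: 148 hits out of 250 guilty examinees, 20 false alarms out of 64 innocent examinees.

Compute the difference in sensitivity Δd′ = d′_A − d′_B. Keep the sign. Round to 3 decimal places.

Δd′ = 0.813

A: z(0.9000) = 1.2816, z(0.4000) = -0.2533, d' = 1.5349
B: z(0.5920) = 0.2327, z(0.3125) = -0.4888, d' = 0.7215
Δd' = d'_A − d'_B = 1.5349 − 0.7215 = 0.8134
A has the higher sensitivity.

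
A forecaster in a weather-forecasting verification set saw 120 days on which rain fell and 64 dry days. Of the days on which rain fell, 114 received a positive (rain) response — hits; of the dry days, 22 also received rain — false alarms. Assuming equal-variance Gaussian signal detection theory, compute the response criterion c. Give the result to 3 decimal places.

c = -0.621

H = 114/120 = 0.9500
FA = 22/64 = 0.3438
z(0.9500) = 1.6449, z(0.3438) = -0.4021
c = −½·[z(H) + z(FA)] = −0.5 × (1.6449 + (-0.4021)) = -0.6214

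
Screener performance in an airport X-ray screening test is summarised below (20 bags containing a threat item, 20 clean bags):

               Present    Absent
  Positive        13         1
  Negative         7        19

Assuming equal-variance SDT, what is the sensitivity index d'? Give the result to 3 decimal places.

d' = 2.030

H = 13/20 = 0.6500
FA = 1/20 = 0.0500
z(0.6500) = 0.3853, z(0.0500) = -1.6449
d' = z(H) − z(FA) = 0.3853 − (-1.6449) = 2.0302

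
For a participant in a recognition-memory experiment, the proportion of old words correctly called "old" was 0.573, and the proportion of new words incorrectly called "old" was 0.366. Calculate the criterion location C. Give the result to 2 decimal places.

C = 0.08

z(0.573) = 0.184, z(0.366) = -0.342
c = −½·[z(H) + z(FA)] = −0.5 × (0.184 + (-0.342)) = 0.079
c > 0: the participant has a conservative response bias.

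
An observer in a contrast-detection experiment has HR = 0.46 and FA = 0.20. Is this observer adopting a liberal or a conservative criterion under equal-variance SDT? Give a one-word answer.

z(H) = -0.100, z(FA) = -0.842
c = −½·(z(H) + z(FA)) = 0.471
c > 0 → conservative criterion (biased toward responding “no”).

conservative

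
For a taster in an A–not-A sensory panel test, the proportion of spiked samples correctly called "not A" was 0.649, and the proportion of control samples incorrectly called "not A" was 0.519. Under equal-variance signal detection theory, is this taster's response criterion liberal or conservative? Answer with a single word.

z(H) = 0.383, z(FA) = 0.048
c = −½·(z(H) + z(FA)) = -0.2155
c < 0 → liberal criterion (biased toward responding “yes”).

liberal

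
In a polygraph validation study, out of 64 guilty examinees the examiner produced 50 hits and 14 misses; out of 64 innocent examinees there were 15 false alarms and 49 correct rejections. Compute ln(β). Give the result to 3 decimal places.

ln β = -0.039

H = 50/64 = 0.7812
FA = 15/64 = 0.2344
z(H) = z(0.7812) = 0.7763
z(FA) = z(0.2344) = -0.7244
ln β = −½·[z(H)² − z(FA)²] = −0.5 × (0.6026 − 0.5248) = -0.0389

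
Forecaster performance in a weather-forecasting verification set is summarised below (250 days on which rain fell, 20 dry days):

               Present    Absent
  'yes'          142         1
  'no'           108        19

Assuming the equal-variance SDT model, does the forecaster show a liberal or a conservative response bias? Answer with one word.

z(H) = 0.171, z(FA) = -1.645
c = −½·(z(H) + z(FA)) = 0.737
c > 0 → conservative criterion (biased toward responding “no”).

conservative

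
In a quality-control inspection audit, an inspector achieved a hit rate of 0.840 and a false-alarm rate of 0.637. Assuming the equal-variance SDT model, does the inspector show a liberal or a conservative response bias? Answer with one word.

liberal

z(H) = 0.994, z(FA) = 0.350
c = −½·(z(H) + z(FA)) = -0.672
c < 0 → liberal criterion (biased toward responding “yes”).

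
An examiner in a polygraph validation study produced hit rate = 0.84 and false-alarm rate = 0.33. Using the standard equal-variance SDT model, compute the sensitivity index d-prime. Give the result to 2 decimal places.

d-prime = 1.43

z(H) = 0.994
z(FA) = -0.440
d' = z(H) − z(FA) = 0.994 − (-0.440) = 1.434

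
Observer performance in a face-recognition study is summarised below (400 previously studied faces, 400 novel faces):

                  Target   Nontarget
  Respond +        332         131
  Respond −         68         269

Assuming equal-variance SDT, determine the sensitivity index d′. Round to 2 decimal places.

d′ = 1.40

H = 332/400 = 0.8300
FA = 131/400 = 0.3275
Φ⁻¹(H) = Φ⁻¹(0.8300) = 0.9542
Φ⁻¹(FA) = Φ⁻¹(0.3275) = -0.4468
d' = z(H) − z(FA) = 0.9542 − (-0.4468) = 1.4010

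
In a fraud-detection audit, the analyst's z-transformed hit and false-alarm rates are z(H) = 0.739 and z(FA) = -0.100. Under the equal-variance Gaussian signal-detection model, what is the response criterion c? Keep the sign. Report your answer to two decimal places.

c = -0.32

c = −½·[z(H) + z(FA)] = −½·(0.739 + (-0.100)) = -0.3195
c < 0: the analyst has a liberal response bias.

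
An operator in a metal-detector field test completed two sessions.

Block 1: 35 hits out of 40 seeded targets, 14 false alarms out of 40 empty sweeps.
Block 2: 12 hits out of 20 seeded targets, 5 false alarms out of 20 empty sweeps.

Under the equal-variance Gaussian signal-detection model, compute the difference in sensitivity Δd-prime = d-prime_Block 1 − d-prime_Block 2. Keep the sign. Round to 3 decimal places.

Δd-prime = 0.608

Block 1: z(0.8750) = 1.1503, z(0.3500) = -0.3853, d' = 1.5356
Block 2: z(0.6000) = 0.2533, z(0.2500) = -0.6745, d' = 0.9278
Δd' = d'_Block 1 − d'_Block 2 = 1.5356 − 0.9278 = 0.6078
Block 1 has the higher sensitivity.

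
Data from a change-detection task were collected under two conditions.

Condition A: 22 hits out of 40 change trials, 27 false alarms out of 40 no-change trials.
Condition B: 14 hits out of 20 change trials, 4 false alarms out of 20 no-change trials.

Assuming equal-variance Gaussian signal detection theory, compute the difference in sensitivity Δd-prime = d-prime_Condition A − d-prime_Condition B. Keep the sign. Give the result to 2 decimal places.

Condition A: z(0.5500) = 0.126, z(0.6750) = 0.454, d' = -0.328
Condition B: z(0.7000) = 0.524, z(0.2000) = -0.842, d' = 1.366
Δd' = d'_Condition A − d'_Condition B = -0.328 − 1.366 = -1.694
Condition B has the higher sensitivity.

Δd-prime = -1.69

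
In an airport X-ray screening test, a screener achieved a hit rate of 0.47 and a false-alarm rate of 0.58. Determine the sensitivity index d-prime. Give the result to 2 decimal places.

z(0.47) = -0.0753, z(0.58) = 0.2019
d' = z(H) − z(FA) = -0.0753 − 0.2019 = -0.2772

d-prime = -0.28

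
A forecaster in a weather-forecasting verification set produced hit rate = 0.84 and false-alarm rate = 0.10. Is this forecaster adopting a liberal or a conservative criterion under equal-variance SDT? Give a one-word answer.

z(H) = 0.994, z(FA) = -1.282
c = −½·(z(H) + z(FA)) = 0.144
c > 0 → conservative criterion (biased toward responding “no”).

conservative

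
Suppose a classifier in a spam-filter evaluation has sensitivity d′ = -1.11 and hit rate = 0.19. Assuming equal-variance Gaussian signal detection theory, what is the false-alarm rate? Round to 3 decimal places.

false-alarm rate = 0.592

z(hit rate) = z(0.19) = -0.8779
z(FA) = z(H) − d' = -0.8779 − (-1.11) = 0.2321
false-alarm rate = Φ(0.2321) = 0.5918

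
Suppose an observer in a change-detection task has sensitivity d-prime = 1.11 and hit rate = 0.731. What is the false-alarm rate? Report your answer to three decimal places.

false-alarm rate = 0.311

z(hit rate) = z(0.731) = 0.6158
z(FA) = z(H) − d' = 0.6158 − 1.11 = -0.4942
false-alarm rate = Φ(-0.4942) = 0.3106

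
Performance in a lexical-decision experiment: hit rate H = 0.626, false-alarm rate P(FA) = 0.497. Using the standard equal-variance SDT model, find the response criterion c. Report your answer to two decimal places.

c = -0.16

z(H) = z(0.626) = 0.321
z(FA) = z(0.497) = -0.008
c = −½·[z(H) + z(FA)] = −0.5 × (0.321 + (-0.008)) = -0.1565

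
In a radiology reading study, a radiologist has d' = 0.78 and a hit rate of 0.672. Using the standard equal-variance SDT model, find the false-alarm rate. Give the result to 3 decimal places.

false-alarm rate = 0.369

z(hit rate) = z(0.672) = 0.4454
z(FA) = z(H) − d' = 0.4454 − 0.78 = -0.3346
false-alarm rate = Φ(-0.3346) = 0.3690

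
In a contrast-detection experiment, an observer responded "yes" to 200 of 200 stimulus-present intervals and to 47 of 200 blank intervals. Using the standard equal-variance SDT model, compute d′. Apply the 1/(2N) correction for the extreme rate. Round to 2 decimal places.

The hit rate is 200/200 = 1, so apply the 1/(2N) correction: H → 1 − 1/(2·200) = 0.99750.
z(H) = z(0.99750) = 2.807
z(FA) = z(0.23500) = -0.722
d' = 2.807 − (-0.722) = 3.529

d′ = 3.53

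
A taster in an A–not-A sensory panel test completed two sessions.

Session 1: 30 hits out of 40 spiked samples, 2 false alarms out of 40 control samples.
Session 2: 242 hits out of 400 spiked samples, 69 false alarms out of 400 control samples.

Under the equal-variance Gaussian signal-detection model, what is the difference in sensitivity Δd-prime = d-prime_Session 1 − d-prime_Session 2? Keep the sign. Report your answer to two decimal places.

Session 1: z(0.7500) = 0.674, z(0.0500) = -1.645, d' = 2.319
Session 2: z(0.6050) = 0.266, z(0.1725) = -0.944, d' = 1.210
Δd' = d'_Session 1 − d'_Session 2 = 2.319 − 1.210 = 1.109
Session 1 has the higher sensitivity.

Δd-prime = 1.11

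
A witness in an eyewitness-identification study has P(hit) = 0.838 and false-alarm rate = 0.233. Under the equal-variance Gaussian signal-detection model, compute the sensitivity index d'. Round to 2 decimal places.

d' = 1.72

z(H) = z(0.838) = 0.986
z(FA) = z(0.233) = -0.729
d' = z(H) − z(FA) = 0.986 − (-0.729) = 1.715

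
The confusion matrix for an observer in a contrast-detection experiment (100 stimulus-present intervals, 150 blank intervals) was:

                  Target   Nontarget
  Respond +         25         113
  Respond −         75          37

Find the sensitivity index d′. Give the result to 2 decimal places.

d′ = -1.36

H = 25/100 = 0.2500
FA = 113/150 = 0.7533
Φ⁻¹(0.2500) = -0.674, Φ⁻¹(0.7533) = 0.685
d' = z(H) − z(FA) = -0.674 − 0.685 = -1.359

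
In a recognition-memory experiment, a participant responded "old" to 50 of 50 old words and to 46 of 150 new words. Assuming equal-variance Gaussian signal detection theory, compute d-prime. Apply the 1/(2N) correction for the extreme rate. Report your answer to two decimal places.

d-prime = 2.83

The hit rate is 50/50 = 1, so apply the 1/(2N) correction: H → 1 − 1/(2·50) = 0.99000.
z(H) = z(0.99000) = 2.326
z(FA) = z(0.30667) = -0.505
d' = 2.326 − (-0.505) = 2.831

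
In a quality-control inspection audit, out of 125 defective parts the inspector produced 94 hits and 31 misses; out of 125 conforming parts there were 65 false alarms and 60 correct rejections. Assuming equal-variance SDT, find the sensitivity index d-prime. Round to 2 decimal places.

H = 94/125 = 0.7520
FA = 65/125 = 0.5200
z(H) = 0.681
z(FA) = 0.050
d' = z(H) − z(FA) = 0.681 − 0.050 = 0.631

d-prime = 0.63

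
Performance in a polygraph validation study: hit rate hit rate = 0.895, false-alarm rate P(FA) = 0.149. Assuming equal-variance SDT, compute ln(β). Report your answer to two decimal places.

z(0.895) = 1.254, z(0.149) = -1.041
ln β = −½·[z(H)² − z(FA)²] = −0.5 × (1.573 − 1.084) = -0.2445

ln β = -0.24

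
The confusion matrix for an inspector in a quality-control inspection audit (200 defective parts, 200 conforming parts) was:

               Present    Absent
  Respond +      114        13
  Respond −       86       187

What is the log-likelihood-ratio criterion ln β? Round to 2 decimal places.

ln β = 1.13

H = 114/200 = 0.5700
FA = 13/200 = 0.0650
Φ⁻¹(H) = Φ⁻¹(0.5700) = 0.176
Φ⁻¹(FA) = Φ⁻¹(0.0650) = -1.514
ln β = −½·[z(H)² − z(FA)²] = −0.5 × (0.031 − 2.292) = 1.1305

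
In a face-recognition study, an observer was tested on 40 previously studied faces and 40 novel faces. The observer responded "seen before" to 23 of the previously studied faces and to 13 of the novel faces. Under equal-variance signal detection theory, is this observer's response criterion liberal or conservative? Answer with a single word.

z(H) = 0.189, z(FA) = -0.454
c = −½·(z(H) + z(FA)) = 0.1325
c > 0 → conservative criterion (biased toward responding “no”).

conservative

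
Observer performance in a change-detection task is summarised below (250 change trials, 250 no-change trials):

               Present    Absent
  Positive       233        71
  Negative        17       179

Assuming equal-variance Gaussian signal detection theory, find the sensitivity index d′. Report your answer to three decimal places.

H = 233/250 = 0.9320
FA = 71/250 = 0.2840
z(0.9320) = 1.4909, z(0.2840) = -0.5710
d' = z(H) − z(FA) = 1.4909 − (-0.5710) = 2.0619

d′ = 2.062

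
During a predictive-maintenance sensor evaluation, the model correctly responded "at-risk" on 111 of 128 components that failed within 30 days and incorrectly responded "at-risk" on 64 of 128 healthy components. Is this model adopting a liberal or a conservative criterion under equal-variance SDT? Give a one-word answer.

liberal

z(H) = 1.113, z(FA) = 0.000
c = −½·(z(H) + z(FA)) = -0.5565
c < 0 → liberal criterion (biased toward responding “yes”).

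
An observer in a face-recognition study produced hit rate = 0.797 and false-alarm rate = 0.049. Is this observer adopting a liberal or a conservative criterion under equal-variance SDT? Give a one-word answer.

conservative

z(H) = 0.831, z(FA) = -1.655
c = −½·(z(H) + z(FA)) = 0.412
c > 0 → conservative criterion (biased toward responding “no”).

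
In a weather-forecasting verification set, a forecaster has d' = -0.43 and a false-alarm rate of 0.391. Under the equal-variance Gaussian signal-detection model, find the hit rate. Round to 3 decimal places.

z(false-alarm rate) = z(0.391) = -0.2767
z(H) = z(FA) + d' = -0.2767 + (-0.43) = -0.7067
hit rate = Φ(-0.7067) = 0.2399

hit rate = 0.240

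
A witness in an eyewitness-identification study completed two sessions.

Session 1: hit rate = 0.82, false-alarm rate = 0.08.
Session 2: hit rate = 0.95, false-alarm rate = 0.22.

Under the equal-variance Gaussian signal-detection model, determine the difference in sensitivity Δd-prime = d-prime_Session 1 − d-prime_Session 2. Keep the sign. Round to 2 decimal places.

Δd-prime = -0.10

Session 1: z(0.82) = 0.915, z(0.08) = -1.405, d' = 2.320
Session 2: z(0.95) = 1.645, z(0.22) = -0.772, d' = 2.417
Δd' = d'_Session 1 − d'_Session 2 = 2.320 − 2.417 = -0.097
Session 2 has the higher sensitivity.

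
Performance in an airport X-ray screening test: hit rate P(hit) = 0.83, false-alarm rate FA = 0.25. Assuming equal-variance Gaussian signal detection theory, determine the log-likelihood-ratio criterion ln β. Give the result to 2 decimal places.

ln β = -0.23

z(H) = 0.954
z(FA) = -0.674
ln β = −½·[z(H)² − z(FA)²] = −0.5 × (0.910 − 0.454) = -0.228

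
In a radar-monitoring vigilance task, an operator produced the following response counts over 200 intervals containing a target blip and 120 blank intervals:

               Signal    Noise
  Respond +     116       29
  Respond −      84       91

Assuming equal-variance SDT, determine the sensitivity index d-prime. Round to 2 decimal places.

d-prime = 0.90

H = 116/200 = 0.5800
FA = 29/120 = 0.2417
z(0.5800) = 0.2019, z(0.2417) = -0.7008
d' = z(H) − z(FA) = 0.2019 − (-0.7008) = 0.9027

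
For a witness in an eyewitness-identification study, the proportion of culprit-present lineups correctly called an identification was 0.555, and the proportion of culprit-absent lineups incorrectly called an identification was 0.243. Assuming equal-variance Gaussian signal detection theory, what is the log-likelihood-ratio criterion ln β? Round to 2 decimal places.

ln β = 0.23

z(H) = 0.138
z(FA) = -0.697
ln β = −½·[z(H)² − z(FA)²] = −0.5 × (0.019 − 0.486) = 0.2335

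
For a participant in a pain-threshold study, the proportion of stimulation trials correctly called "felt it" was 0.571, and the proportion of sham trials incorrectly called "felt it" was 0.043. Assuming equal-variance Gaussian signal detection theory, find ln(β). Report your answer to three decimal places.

ln β = 1.458

z(H) = z(0.571) = 0.1789
z(FA) = z(0.043) = -1.7169
ln β = −½·[z(H)² − z(FA)²] = −0.5 × (0.0320 − 2.9477) = 1.45785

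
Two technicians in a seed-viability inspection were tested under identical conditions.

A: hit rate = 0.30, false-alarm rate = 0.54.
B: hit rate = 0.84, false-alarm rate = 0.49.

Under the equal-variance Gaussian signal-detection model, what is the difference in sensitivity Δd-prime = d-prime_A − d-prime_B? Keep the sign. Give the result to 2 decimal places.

A: z(0.30) = -0.524, z(0.54) = 0.100, d' = -0.624
B: z(0.84) = 0.994, z(0.49) = -0.025, d' = 1.019
Δd' = d'_A − d'_B = -0.624 − 1.019 = -1.643
B has the higher sensitivity.

Δd-prime = -1.64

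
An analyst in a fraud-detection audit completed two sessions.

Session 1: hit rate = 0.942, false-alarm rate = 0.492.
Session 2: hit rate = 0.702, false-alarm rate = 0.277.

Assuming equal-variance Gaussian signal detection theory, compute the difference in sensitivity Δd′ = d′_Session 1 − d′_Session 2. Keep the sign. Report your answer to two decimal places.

Δd′ = 0.47

Session 1: z(0.942) = 1.572, z(0.492) = -0.020, d' = 1.592
Session 2: z(0.702) = 0.530, z(0.277) = -0.592, d' = 1.122
Δd' = d'_Session 1 − d'_Session 2 = 1.592 − 1.122 = 0.470
Session 1 has the higher sensitivity.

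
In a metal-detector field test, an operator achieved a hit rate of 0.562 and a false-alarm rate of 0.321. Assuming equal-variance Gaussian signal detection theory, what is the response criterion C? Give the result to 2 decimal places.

C = 0.15

z(H) = z(0.562) = 0.1560
z(FA) = z(0.321) = -0.4649
c = −½·[z(H) + z(FA)] = −0.5 × (0.1560 + (-0.4649)) = 0.15445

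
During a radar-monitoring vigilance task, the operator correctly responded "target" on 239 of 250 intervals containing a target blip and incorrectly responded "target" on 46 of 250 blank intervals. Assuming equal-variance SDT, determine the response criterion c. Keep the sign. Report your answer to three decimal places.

c = -0.403

H = 239/250 = 0.9560
FA = 46/250 = 0.1840
z(H) = z(0.9560) = 1.7060
z(FA) = z(0.1840) = -0.9002
c = −½·[z(H) + z(FA)] = −0.5 × (1.7060 + (-0.9002)) = -0.4029
c < 0: the operator has a liberal response bias.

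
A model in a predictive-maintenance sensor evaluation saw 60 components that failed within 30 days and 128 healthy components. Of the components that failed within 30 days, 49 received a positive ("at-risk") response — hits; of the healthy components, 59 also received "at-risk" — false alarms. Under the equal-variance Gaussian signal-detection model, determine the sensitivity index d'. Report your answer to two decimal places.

d' = 1.00

H = 49/60 = 0.8167
FA = 59/128 = 0.4609
Φ⁻¹(H) = Φ⁻¹(0.8167) = 0.9029
Φ⁻¹(FA) = Φ⁻¹(0.4609) = -0.0982
d' = z(H) − z(FA) = 0.9029 − (-0.0982) = 1.0011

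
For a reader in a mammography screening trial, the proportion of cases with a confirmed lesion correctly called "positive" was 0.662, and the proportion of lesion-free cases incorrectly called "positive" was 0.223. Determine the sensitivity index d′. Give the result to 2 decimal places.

z(H) = z(0.662) = 0.4179
z(FA) = z(0.223) = -0.7621
d' = z(H) − z(FA) = 0.4179 − (-0.7621) = 1.1800

d′ = 1.18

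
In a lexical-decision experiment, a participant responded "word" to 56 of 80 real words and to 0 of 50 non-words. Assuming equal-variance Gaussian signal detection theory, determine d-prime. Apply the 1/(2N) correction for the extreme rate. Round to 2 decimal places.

The false-alarm rate is 0/50 = 0, so apply the 1/(2N) correction: FA → 1/(2·50) = 0.01000.
z(H) = z(0.70000) = 0.524
z(FA) = z(0.01000) = -2.326
d' = 0.524 − (-2.326) = 2.850

d-prime = 2.85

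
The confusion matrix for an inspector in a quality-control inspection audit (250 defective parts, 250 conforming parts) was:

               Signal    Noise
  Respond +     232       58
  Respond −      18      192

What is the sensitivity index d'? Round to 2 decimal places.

d' = 2.19

H = 232/250 = 0.9280
FA = 58/250 = 0.2320
z(0.9280) = 1.461, z(0.2320) = -0.732
d' = z(H) − z(FA) = 1.461 − (-0.732) = 2.193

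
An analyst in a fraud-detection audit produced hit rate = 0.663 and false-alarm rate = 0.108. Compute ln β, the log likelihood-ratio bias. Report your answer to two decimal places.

Φ⁻¹(H) = 0.421
Φ⁻¹(FA) = -1.237
ln β = −½·[z(H)² − z(FA)²] = −0.5 × (0.177 − 1.530) = 0.6765

ln β = 0.68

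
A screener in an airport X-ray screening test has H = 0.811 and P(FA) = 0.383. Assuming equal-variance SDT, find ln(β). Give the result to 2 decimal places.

Φ⁻¹(H) = 0.882
Φ⁻¹(FA) = -0.298
ln β = −½·[z(H)² − z(FA)²] = −0.5 × (0.778 − 0.089) = -0.3445

ln β = -0.34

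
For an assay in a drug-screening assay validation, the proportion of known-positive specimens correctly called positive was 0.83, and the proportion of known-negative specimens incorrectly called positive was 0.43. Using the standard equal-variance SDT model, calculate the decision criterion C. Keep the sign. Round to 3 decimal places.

Φ⁻¹(H) = Φ⁻¹(0.83) = 0.9542
Φ⁻¹(FA) = Φ⁻¹(0.43) = -0.1764
c = −½·[z(H) + z(FA)] = −0.5 × (0.9542 + (-0.1764)) = -0.3889

C = -0.389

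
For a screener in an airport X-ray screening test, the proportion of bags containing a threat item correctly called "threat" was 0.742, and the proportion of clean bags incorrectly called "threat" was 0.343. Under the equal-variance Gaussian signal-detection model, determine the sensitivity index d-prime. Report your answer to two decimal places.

Φ⁻¹(H) = 0.650
Φ⁻¹(FA) = -0.404
d' = z(H) − z(FA) = 0.650 − (-0.404) = 1.054

d-prime = 1.05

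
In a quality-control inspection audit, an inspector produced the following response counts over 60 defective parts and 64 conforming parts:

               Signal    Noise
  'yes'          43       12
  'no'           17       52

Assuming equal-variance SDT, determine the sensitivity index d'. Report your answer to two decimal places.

d' = 1.46

H = 43/60 = 0.7167
FA = 12/64 = 0.1875
z(0.7167) = 0.573, z(0.1875) = -0.887
d' = z(H) − z(FA) = 0.573 − (-0.887) = 1.460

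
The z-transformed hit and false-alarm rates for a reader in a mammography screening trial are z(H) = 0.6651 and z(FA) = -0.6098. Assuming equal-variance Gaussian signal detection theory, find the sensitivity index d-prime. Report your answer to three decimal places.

d' = z(H) − z(FA) = 0.6651 − (-0.6098) = 1.2749

d-prime = 1.275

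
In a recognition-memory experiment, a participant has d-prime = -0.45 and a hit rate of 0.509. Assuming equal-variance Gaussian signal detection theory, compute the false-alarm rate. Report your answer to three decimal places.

z(hit rate) = z(0.509) = 0.0226
z(FA) = z(H) − d' = 0.0226 − (-0.45) = 0.4726
false-alarm rate = Φ(0.4726) = 0.6818

false-alarm rate = 0.682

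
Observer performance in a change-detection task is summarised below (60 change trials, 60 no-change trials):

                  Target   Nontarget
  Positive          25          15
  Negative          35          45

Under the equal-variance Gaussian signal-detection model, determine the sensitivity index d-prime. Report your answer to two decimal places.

d-prime = 0.46

H = 25/60 = 0.4167
FA = 15/60 = 0.2500
z(H) = z(0.4167) = -0.210
z(FA) = z(0.2500) = -0.674
d' = z(H) − z(FA) = -0.210 − (-0.674) = 0.464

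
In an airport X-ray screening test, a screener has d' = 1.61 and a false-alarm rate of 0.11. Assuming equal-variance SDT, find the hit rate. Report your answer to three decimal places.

z(false-alarm rate) = z(0.11) = -1.2265
z(H) = z(FA) + d' = -1.2265 + 1.61 = 0.3835
hit rate = Φ(0.3835) = 0.6493

hit rate = 0.649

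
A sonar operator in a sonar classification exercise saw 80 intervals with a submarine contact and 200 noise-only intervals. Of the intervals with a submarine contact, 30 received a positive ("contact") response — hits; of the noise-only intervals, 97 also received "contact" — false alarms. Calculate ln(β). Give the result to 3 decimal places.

H = 30/80 = 0.3750
FA = 97/200 = 0.4850
z(H) = -0.3186
z(FA) = -0.0376
ln β = −½·[z(H)² − z(FA)²] = −0.5 × (0.1015 − 0.0014) = -0.05005

ln β = -0.050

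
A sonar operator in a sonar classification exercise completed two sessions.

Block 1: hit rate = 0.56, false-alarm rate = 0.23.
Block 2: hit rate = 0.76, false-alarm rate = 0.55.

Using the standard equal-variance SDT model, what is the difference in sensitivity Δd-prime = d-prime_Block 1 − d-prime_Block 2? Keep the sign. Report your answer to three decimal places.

Block 1: z(0.56) = 0.1510, z(0.23) = -0.7388, d' = 0.8898
Block 2: z(0.76) = 0.7063, z(0.55) = 0.1257, d' = 0.5806
Δd' = d'_Block 1 − d'_Block 2 = 0.8898 − 0.5806 = 0.3092
Block 1 has the higher sensitivity.

Δd-prime = 0.309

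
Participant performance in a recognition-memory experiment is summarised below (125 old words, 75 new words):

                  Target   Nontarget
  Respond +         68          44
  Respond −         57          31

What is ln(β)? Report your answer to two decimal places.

H = 68/125 = 0.5440
FA = 44/75 = 0.5867
z(0.5440) = 0.111, z(0.5867) = 0.219
ln β = −½·[z(H)² − z(FA)²] = −0.5 × (0.012 − 0.048) = 0.018

ln β = 0.02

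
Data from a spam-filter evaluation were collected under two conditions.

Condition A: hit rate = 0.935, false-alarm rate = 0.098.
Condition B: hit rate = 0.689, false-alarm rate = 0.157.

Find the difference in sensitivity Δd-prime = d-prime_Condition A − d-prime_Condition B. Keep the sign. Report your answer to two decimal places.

Δd-prime = 1.31

Condition A: z(0.935) = 1.514, z(0.098) = -1.293, d' = 2.807
Condition B: z(0.689) = 0.493, z(0.157) = -1.007, d' = 1.500
Δd' = d'_Condition A − d'_Condition B = 2.807 − 1.500 = 1.307
Condition A has the higher sensitivity.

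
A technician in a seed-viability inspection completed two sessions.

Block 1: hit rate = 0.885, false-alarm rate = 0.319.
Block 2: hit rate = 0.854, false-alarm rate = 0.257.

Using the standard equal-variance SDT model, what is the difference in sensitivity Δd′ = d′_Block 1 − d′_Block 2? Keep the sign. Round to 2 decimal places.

Δd′ = -0.04

Block 1: z(0.885) = 1.200, z(0.319) = -0.470, d' = 1.670
Block 2: z(0.854) = 1.054, z(0.257) = -0.653, d' = 1.707
Δd' = d'_Block 1 − d'_Block 2 = 1.670 − 1.707 = -0.037
Block 2 has the higher sensitivity.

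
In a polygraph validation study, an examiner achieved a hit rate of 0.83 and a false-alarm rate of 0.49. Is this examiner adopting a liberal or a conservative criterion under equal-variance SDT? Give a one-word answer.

liberal

z(H) = 0.954, z(FA) = -0.025
c = −½·(z(H) + z(FA)) = -0.4645
c < 0 → liberal criterion (biased toward responding “yes”).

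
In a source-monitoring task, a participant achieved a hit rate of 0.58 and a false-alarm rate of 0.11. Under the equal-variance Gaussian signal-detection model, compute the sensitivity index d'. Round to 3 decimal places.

z(H) = z(0.58) = 0.2019
z(FA) = z(0.11) = -1.2265
d' = z(H) − z(FA) = 0.2019 − (-1.2265) = 1.4284

d' = 1.428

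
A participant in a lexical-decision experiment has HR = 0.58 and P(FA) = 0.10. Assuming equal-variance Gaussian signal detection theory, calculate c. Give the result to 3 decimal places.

c = 0.540

z(H) = 0.2019
z(FA) = -1.2816
c = −½·[z(H) + z(FA)] = −0.5 × (0.2019 + (-1.2816)) = 0.53985
c > 0: the participant has a conservative response bias.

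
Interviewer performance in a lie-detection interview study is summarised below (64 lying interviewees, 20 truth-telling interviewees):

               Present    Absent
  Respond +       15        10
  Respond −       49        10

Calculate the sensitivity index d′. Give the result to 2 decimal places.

H = 15/64 = 0.2344
FA = 10/20 = 0.5000
z(0.2344) = -0.7244, z(0.5000) = 0.0000
d' = z(H) − z(FA) = -0.7244 − 0.0000 = -0.7244

d′ = -0.72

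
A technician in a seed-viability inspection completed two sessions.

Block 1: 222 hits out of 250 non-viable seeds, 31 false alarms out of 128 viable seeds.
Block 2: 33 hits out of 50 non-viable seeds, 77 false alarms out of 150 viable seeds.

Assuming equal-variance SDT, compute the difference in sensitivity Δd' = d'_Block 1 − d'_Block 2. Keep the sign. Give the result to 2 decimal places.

Block 1: z(0.8880) = 1.216, z(0.2422) = -0.699, d' = 1.915
Block 2: z(0.6600) = 0.412, z(0.5133) = 0.033, d' = 0.379
Δd' = d'_Block 1 − d'_Block 2 = 1.915 − 0.379 = 1.536
Block 1 has the higher sensitivity.

Δd' = 1.54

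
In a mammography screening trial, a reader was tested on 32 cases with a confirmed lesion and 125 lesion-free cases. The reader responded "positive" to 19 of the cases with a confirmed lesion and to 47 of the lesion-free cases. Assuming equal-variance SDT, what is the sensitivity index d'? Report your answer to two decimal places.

H = 19/32 = 0.5938
FA = 47/125 = 0.3760
Φ⁻¹(H) = 0.237
Φ⁻¹(FA) = -0.316
d' = z(H) − z(FA) = 0.237 − (-0.316) = 0.553

d' = 0.55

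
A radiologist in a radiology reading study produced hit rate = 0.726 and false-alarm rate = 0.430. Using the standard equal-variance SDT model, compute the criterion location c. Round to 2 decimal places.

c = -0.21

Φ⁻¹(H) = Φ⁻¹(0.726) = 0.601
Φ⁻¹(FA) = Φ⁻¹(0.430) = -0.176
c = −½·[z(H) + z(FA)] = −0.5 × (0.601 + (-0.176)) = -0.2125
c < 0: the radiologist has a liberal response bias.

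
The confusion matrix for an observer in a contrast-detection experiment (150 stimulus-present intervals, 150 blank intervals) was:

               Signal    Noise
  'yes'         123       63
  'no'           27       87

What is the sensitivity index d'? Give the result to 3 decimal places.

H = 123/150 = 0.8200
FA = 63/150 = 0.4200
Φ⁻¹(H) = Φ⁻¹(0.8200) = 0.9154
Φ⁻¹(FA) = Φ⁻¹(0.4200) = -0.2019
d' = z(H) − z(FA) = 0.9154 − (-0.2019) = 1.1173

d' = 1.117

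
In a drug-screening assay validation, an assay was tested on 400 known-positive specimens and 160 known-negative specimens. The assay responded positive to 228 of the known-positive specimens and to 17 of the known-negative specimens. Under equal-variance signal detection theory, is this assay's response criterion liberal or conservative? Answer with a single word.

z(H) = 0.176, z(FA) = -1.247
c = −½·(z(H) + z(FA)) = 0.5355
c > 0 → conservative criterion (biased toward responding “no”).

conservative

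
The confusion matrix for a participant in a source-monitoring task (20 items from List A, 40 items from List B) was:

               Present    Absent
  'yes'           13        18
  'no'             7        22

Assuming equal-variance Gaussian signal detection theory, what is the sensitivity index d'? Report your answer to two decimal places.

H = 13/20 = 0.6500
FA = 18/40 = 0.4500
Φ⁻¹(H) = 0.3853
Φ⁻¹(FA) = -0.1257
d' = z(H) − z(FA) = 0.3853 − (-0.1257) = 0.5110

d' = 0.51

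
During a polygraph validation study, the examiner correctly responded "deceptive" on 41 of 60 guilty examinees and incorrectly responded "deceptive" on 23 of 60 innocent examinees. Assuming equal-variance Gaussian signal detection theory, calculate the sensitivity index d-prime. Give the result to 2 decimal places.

d-prime = 0.77

H = 41/60 = 0.6833
FA = 23/60 = 0.3833
Φ⁻¹(H) = 0.4769
Φ⁻¹(FA) = -0.2968
d' = z(H) − z(FA) = 0.4769 − (-0.2968) = 0.7737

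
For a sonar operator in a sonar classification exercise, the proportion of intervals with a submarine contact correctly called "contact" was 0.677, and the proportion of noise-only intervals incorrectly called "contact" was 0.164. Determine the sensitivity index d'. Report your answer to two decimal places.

z(0.677) = 0.459, z(0.164) = -0.978
d' = z(H) − z(FA) = 0.459 − (-0.978) = 1.437

d' = 1.44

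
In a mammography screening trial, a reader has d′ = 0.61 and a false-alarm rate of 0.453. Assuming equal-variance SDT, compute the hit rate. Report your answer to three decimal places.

hit rate = 0.689

z(false-alarm rate) = z(0.453) = -0.1181
z(H) = z(FA) + d' = -0.1181 + 0.61 = 0.4919
hit rate = Φ(0.4919) = 0.6886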